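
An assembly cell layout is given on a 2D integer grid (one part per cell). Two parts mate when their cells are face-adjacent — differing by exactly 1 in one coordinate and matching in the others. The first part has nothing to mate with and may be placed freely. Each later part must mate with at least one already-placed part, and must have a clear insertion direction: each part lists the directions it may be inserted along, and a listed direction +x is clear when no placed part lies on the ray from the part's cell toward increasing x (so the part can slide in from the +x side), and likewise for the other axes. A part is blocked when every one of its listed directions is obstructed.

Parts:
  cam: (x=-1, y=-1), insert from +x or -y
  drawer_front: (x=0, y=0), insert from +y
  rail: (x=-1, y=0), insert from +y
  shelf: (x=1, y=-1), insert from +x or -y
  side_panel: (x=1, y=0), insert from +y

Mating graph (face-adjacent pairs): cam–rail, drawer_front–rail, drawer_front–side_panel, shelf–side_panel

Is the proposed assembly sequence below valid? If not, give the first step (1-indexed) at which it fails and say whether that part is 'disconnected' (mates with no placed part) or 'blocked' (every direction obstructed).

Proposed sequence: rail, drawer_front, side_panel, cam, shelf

1. rail@(-1, 0) [+y clear] — {rail}
2. drawer_front@(0, 0) [+y clear] — {drawer_front, rail}
3. side_panel@(1, 0) [+y clear] — {drawer_front, rail, side_panel}
4. cam@(-1, -1) [+x clear] — {cam, drawer_front, rail, side_panel}
5. shelf@(1, -1) [+x clear] — {cam, drawer_front, rail, shelf, side_panel}

Valid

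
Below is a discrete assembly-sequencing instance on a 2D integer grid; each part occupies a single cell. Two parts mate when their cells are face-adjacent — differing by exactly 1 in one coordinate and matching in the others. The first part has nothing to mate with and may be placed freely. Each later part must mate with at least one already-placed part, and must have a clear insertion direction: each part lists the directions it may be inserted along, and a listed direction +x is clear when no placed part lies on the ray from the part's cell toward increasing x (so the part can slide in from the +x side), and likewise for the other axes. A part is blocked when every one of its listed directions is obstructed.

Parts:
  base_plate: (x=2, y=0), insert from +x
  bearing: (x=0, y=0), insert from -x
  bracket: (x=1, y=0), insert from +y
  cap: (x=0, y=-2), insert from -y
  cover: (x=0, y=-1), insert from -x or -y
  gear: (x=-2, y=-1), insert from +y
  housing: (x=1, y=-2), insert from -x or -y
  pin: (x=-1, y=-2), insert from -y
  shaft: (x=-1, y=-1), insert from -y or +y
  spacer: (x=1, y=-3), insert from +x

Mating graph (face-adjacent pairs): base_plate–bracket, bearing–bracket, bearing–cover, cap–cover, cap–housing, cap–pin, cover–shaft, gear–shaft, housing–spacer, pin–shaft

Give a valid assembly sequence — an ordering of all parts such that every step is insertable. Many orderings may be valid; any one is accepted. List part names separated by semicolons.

1. cover@(0, -1) [-x clear] — {cover}
2. shaft@(-1, -1) [-y clear] — {cover, shaft}
3. gear@(-2, -1) [+y clear] — {cover, gear, shaft}
4. bearing@(0, 0) [-x clear] — {bearing, cover, gear, shaft}
5. cap@(0, -2) [-y clear] — {bearing, cap, cover, gear, shaft}
6. housing@(1, -2) [-y clear] — {bearing, cap, cover, gear, housing, shaft}
7. pin@(-1, -2) [-y clear] — {bearing, cap, cover, gear, housing, pin, shaft}
8. spacer@(1, -3) [+x clear] — {bearing, cap, cover, gear, housing, pin, shaft, spacer}
9. bracket@(1, 0) [+y clear] — {bearing, bracket, cap, cover, gear, housing, pin, shaft, spacer}
10. base_plate@(2, 0) [+x clear] — {base_plate, bearing, bracket, cap, cover, gear, housing, pin, shaft, spacer}

cover; shaft; gear; bearing; cap; housing; pin; spacer; bracket; base_plate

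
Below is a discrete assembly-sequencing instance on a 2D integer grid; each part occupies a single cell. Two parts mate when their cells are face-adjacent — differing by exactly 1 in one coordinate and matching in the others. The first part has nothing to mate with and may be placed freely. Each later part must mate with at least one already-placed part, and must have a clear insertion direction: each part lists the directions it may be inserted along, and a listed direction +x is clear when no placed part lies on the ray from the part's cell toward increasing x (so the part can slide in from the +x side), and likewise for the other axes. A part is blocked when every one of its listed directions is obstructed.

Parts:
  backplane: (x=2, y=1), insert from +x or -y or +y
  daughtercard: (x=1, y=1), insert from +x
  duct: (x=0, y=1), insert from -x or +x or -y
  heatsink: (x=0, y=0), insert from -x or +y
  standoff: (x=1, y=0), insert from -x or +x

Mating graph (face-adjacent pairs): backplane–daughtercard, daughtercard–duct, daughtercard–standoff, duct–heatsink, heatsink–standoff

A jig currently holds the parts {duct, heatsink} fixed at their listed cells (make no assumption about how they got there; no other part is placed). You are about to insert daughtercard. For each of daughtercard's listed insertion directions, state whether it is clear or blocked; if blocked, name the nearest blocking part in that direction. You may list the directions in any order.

+x: ray from daughtercard(1, 1) has no placed part ⇒ clear

+x: clear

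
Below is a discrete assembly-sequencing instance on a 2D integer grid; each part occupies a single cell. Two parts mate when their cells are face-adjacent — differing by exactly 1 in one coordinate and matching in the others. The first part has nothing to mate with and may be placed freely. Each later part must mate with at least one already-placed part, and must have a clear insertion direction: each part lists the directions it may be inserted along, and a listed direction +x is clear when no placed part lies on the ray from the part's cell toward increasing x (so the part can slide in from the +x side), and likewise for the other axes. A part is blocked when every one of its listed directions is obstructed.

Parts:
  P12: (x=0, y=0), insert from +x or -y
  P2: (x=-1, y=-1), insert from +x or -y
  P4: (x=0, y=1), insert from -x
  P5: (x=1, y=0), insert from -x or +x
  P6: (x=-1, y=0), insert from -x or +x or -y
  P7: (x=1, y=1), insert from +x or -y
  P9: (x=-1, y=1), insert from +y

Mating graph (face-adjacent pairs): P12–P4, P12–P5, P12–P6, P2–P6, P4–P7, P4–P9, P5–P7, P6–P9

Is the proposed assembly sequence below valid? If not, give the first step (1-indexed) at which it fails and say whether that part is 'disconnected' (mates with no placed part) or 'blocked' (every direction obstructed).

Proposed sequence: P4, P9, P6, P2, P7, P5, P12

Valid

1. P4@(0, 1) [-x clear] — {P4}
2. P9@(-1, 1) [+y clear] — {P4, P9}
3. P6@(-1, 0) [-x clear] — {P4, P6, P9}
4. P2@(-1, -1) [+x clear] — {P2, P4, P6, P9}
5. P7@(1, 1) [+x clear] — {P2, P4, P6, P7, P9}
6. P5@(1, 0) [+x clear] — {P2, P4, P5, P6, P7, P9}
7. P12@(0, 0) [-y clear] — {P12, P2, P4, P5, P6, P7, P9}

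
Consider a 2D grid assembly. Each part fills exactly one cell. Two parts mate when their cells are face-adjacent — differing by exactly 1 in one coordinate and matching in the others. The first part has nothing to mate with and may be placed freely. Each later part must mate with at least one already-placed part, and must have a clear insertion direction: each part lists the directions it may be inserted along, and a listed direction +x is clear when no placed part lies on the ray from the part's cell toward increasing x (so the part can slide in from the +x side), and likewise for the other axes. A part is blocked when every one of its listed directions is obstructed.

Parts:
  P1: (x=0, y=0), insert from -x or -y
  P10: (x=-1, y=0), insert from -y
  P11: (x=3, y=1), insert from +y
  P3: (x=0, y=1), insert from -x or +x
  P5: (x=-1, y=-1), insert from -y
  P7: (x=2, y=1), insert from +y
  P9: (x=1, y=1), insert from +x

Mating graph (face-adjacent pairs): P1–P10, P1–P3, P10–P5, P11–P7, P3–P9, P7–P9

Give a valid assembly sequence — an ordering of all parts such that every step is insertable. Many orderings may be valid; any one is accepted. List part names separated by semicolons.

1. P1@(0, 0) [-x clear] — {P1}
2. P10@(-1, 0) [-y clear] — {P1, P10}
3. P5@(-1, -1) [-y clear] — {P1, P10, P5}
4. P3@(0, 1) [-x clear] — {P1, P10, P3, P5}
5. P9@(1, 1) [+x clear] — {P1, P10, P3, P5, P9}
6. P7@(2, 1) [+y clear] — {P1, P10, P3, P5, P7, P9}
7. P11@(3, 1) [+y clear] — {P1, P10, P11, P3, P5, P7, P9}

P1; P10; P5; P3; P9; P7; P11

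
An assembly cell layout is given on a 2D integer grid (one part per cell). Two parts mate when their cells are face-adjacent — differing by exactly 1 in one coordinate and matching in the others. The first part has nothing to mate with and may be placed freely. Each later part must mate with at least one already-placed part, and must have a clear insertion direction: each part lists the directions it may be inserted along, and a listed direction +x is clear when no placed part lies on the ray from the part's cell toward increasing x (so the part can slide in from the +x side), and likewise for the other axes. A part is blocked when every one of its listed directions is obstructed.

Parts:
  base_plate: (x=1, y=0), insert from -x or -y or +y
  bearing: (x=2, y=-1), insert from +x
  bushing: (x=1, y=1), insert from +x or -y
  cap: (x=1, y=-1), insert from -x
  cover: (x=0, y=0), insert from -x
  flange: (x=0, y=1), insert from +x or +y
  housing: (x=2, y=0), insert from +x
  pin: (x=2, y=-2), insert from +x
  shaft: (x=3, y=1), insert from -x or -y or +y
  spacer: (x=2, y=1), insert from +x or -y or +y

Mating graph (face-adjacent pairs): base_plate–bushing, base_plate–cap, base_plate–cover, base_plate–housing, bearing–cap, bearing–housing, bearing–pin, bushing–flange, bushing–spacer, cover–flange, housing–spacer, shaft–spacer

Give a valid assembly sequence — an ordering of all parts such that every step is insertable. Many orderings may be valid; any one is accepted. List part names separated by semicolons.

housing; base_plate; cap; cover; flange; bushing; bearing; pin; spacer; shaft

1. housing@(2, 0) [+x clear] — {housing}
2. base_plate@(1, 0) [-x clear] — {base_plate, housing}
3. cap@(1, -1) [-x clear] — {base_plate, cap, housing}
4. cover@(0, 0) [-x clear] — {base_plate, cap, cover, housing}
5. flange@(0, 1) [+x clear] — {base_plate, cap, cover, flange, housing}
6. bushing@(1, 1) [+x clear] — {base_plate, bushing, cap, cover, flange, housing}
7. bearing@(2, -1) [+x clear] — {base_plate, bearing, bushing, cap, cover, flange, housing}
8. pin@(2, -2) [+x clear] — {base_plate, bearing, bushing, cap, cover, flange, housing, pin}
9. spacer@(2, 1) [+x clear] — {base_plate, bearing, bushing, cap, cover, flange, housing, pin, spacer}
10. shaft@(3, 1) [-y clear] — {base_plate, bearing, bushing, cap, cover, flange, housing, pin, shaft, spacer}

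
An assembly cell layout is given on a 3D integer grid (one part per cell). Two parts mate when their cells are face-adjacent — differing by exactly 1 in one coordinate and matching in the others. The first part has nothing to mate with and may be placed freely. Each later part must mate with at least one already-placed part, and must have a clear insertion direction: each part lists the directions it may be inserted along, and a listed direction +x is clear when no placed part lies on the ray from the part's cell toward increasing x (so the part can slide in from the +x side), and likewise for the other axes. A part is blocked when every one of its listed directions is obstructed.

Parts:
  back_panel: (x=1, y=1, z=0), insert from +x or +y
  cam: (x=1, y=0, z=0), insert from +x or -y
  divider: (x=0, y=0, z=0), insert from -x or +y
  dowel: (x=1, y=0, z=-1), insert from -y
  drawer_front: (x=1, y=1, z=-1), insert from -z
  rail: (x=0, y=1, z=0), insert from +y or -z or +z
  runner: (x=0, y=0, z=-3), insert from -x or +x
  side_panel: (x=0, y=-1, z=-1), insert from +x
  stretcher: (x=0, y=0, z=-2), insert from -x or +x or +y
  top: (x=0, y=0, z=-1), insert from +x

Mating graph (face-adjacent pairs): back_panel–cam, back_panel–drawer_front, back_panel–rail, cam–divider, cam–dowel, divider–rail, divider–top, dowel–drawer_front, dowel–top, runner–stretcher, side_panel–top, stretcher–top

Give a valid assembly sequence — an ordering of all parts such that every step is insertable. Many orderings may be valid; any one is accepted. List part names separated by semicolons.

1. runner@(0, 0, -3) [-x clear] — {runner}
2. stretcher@(0, 0, -2) [-x clear] — {runner, stretcher}
3. top@(0, 0, -1) [+x clear] — {runner, stretcher, top}
4. side_panel@(0, -1, -1) [+x clear] — {runner, side_panel, stretcher, top}
5. dowel@(1, 0, -1) [-y clear] — {dowel, runner, side_panel, stretcher, top}
6. cam@(1, 0, 0) [+x clear] — {cam, dowel, runner, side_panel, stretcher, top}
7. back_panel@(1, 1, 0) [+x clear] — {back_panel, cam, dowel, runner, side_panel, stretcher, top}
8. rail@(0, 1, 0) [+y clear] — {back_panel, cam, dowel, rail, runner, side_panel, stretcher, top}
9. drawer_front@(1, 1, -1) [-z clear] — {back_panel, cam, dowel, drawer_front, rail, runner, side_panel, stretcher, top}
10. divider@(0, 0, 0) [-x clear] — {back_panel, cam, divider, dowel, drawer_front, rail, runner, side_panel, stretcher, top}

runner; stretcher; top; side_panel; dowel; cam; back_panel; rail; drawer_front; divider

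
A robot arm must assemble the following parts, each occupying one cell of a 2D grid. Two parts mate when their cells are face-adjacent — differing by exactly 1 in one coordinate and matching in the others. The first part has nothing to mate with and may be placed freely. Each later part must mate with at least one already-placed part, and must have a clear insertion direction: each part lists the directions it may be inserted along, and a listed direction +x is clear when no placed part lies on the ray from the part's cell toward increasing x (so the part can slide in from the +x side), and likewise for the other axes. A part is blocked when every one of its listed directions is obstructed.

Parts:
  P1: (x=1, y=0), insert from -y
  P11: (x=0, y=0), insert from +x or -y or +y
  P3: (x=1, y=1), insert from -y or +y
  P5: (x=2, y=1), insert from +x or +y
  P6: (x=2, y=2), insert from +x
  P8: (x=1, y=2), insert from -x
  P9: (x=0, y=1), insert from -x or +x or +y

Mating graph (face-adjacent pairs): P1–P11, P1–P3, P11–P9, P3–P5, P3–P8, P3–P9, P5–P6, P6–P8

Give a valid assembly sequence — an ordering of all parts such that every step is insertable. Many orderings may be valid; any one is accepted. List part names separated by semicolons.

P11; P1; P9; P3; P8; P6; P5

1. P11@(0, 0) [+x clear] — {P11}
2. P1@(1, 0) [-y clear] — {P1, P11}
3. P9@(0, 1) [-x clear] — {P1, P11, P9}
4. P3@(1, 1) [+y clear] — {P1, P11, P3, P9}
5. P8@(1, 2) [-x clear] — {P1, P11, P3, P8, P9}
6. P6@(2, 2) [+x clear] — {P1, P11, P3, P6, P8, P9}
7. P5@(2, 1) [+x clear] — {P1, P11, P3, P5, P6, P8, P9}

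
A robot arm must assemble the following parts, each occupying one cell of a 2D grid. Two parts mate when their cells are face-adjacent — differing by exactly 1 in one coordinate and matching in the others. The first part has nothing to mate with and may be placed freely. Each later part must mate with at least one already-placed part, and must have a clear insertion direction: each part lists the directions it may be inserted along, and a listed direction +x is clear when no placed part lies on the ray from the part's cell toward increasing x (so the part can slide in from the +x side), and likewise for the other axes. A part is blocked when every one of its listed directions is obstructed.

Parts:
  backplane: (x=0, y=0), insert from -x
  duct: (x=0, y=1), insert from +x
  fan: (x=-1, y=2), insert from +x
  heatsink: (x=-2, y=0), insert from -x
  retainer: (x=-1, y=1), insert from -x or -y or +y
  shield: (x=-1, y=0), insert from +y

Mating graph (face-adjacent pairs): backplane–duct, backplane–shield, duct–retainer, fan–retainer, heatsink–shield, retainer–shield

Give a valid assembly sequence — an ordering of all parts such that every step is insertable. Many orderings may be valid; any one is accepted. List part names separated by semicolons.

backplane; duct; shield; retainer; fan; heatsink

1. backplane@(0, 0) [-x clear] — {backplane}
2. duct@(0, 1) [+x clear] — {backplane, duct}
3. shield@(-1, 0) [+y clear] — {backplane, duct, shield}
4. retainer@(-1, 1) [-x clear] — {backplane, duct, retainer, shield}
5. fan@(-1, 2) [+x clear] — {backplane, duct, fan, retainer, shield}
6. heatsink@(-2, 0) [-x clear] — {backplane, duct, fan, heatsink, retainer, shield}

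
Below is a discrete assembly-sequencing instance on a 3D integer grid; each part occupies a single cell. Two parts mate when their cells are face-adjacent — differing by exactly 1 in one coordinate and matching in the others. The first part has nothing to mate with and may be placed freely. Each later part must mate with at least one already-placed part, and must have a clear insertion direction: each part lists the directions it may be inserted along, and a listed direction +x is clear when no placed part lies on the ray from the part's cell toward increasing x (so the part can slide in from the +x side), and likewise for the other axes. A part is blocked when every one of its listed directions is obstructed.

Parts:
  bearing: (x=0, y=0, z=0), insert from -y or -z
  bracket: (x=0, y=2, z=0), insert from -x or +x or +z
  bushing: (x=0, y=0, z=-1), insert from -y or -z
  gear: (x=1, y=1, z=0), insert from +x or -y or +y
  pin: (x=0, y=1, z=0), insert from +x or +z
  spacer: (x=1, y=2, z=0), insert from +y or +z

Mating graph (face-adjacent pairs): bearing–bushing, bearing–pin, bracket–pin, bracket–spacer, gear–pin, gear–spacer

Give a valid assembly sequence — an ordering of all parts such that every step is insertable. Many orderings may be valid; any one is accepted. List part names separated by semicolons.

1. pin@(0, 1, 0) [+x clear] — {pin}
2. bearing@(0, 0, 0) [-y clear] — {bearing, pin}
3. bracket@(0, 2, 0) [-x clear] — {bearing, bracket, pin}
4. spacer@(1, 2, 0) [+y clear] — {bearing, bracket, pin, spacer}
5. bushing@(0, 0, -1) [-y clear] — {bearing, bracket, bushing, pin, spacer}
6. gear@(1, 1, 0) [+x clear] — {bearing, bracket, bushing, gear, pin, spacer}

pin; bearing; bracket; spacer; bushing; gear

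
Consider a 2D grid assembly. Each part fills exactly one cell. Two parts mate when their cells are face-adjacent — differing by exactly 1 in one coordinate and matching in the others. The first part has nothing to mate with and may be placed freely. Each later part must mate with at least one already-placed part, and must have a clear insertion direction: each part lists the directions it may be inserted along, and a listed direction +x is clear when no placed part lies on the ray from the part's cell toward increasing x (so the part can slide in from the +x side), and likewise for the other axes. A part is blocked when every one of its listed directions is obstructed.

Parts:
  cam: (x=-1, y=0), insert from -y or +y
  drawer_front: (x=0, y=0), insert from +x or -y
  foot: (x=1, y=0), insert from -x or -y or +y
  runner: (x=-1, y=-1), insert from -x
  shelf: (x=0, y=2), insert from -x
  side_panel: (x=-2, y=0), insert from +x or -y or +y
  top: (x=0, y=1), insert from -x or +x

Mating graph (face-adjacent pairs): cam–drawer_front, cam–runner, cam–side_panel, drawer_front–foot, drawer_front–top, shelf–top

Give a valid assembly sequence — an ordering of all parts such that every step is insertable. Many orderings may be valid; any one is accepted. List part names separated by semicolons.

1. top@(0, 1) [-x clear] — {top}
2. drawer_front@(0, 0) [+x clear] — {drawer_front, top}
3. cam@(-1, 0) [-y clear] — {cam, drawer_front, top}
4. side_panel@(-2, 0) [-y clear] — {cam, drawer_front, side_panel, top}
5. foot@(1, 0) [-y clear] — {cam, drawer_front, foot, side_panel, top}
6. runner@(-1, -1) [-x clear] — {cam, drawer_front, foot, runner, side_panel, top}
7. shelf@(0, 2) [-x clear] — {cam, drawer_front, foot, runner, shelf, side_panel, top}

top; drawer_front; cam; side_panel; foot; runner; shelf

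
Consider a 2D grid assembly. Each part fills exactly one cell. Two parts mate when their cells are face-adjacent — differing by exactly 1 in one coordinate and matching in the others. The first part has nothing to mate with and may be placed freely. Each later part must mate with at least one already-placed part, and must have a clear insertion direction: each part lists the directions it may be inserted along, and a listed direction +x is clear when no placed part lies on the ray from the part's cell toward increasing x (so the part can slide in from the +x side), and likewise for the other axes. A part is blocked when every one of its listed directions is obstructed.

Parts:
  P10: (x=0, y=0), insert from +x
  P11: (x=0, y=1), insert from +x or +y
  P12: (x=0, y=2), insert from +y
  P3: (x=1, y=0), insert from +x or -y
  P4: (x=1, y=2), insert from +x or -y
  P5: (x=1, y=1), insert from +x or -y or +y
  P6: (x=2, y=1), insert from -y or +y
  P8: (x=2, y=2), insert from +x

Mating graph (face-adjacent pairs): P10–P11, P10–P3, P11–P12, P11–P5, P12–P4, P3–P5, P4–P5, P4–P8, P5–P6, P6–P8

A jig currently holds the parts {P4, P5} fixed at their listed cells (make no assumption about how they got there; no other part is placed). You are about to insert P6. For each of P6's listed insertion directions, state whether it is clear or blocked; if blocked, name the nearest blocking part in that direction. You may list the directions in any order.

-y: ray from P6(2, 1) has no placed part ⇒ clear
+y: ray from P6(2, 1) has no placed part ⇒ clear

+y: clear; -y: clear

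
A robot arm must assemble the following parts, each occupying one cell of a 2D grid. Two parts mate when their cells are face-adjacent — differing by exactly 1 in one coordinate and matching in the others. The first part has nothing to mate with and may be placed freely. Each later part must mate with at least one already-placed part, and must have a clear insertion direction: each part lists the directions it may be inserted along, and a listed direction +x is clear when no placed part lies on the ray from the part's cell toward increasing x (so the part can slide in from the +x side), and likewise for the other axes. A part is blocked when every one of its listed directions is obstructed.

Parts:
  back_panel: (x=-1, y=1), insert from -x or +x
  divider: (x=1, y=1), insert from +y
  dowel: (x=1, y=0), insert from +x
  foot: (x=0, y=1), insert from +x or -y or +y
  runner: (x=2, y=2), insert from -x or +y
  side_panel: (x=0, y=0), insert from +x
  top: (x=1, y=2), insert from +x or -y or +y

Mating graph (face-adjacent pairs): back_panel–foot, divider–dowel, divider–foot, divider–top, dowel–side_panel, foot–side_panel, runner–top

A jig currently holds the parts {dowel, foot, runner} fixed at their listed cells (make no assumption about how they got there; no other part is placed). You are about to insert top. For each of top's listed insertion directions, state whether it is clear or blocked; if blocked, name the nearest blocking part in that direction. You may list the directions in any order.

+x: blocked by runner; +y: clear; -y: blocked by dowel

+x: nearest on ray is runner@(2, 2) ⇒ blocked
-y: nearest on ray is dowel@(1, 0) ⇒ blocked
+y: ray from top(1, 2) has no placed part ⇒ clear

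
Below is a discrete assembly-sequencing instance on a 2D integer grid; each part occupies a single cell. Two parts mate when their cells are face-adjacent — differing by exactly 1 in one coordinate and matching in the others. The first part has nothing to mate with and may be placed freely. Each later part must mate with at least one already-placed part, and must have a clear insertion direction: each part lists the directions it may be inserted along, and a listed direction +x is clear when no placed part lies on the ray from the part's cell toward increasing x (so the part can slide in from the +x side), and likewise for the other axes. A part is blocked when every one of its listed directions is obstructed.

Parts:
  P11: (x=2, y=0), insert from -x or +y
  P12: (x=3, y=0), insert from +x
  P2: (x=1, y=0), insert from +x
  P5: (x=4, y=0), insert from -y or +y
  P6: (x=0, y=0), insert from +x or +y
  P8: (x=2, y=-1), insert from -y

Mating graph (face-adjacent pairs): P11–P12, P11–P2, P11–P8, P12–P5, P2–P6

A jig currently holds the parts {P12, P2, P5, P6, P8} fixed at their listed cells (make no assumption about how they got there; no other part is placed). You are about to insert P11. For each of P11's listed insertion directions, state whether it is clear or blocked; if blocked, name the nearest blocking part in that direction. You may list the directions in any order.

+y: clear; -x: blocked by P2

-x: nearest on ray is P2@(1, 0) ⇒ blocked
+y: ray from P11(2, 0) has no placed part ⇒ clear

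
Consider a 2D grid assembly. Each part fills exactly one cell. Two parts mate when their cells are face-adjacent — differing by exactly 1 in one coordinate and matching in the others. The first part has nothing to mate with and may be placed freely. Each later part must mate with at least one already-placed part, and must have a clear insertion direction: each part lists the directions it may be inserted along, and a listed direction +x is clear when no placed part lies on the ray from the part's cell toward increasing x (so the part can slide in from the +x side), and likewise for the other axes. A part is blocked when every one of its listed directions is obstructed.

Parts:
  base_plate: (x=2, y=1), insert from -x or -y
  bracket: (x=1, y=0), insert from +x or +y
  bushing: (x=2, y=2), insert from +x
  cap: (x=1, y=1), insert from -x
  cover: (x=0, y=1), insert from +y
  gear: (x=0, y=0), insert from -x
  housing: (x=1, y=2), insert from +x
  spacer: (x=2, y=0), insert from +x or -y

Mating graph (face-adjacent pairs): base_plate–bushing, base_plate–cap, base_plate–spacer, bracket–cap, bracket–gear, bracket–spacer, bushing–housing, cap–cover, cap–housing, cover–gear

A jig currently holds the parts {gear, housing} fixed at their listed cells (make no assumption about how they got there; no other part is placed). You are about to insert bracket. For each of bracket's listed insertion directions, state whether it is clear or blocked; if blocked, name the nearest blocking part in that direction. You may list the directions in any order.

+x: ray from bracket(1, 0) has no placed part ⇒ clear
+y: nearest on ray is housing@(1, 2) ⇒ blocked

+x: clear; +y: blocked by housing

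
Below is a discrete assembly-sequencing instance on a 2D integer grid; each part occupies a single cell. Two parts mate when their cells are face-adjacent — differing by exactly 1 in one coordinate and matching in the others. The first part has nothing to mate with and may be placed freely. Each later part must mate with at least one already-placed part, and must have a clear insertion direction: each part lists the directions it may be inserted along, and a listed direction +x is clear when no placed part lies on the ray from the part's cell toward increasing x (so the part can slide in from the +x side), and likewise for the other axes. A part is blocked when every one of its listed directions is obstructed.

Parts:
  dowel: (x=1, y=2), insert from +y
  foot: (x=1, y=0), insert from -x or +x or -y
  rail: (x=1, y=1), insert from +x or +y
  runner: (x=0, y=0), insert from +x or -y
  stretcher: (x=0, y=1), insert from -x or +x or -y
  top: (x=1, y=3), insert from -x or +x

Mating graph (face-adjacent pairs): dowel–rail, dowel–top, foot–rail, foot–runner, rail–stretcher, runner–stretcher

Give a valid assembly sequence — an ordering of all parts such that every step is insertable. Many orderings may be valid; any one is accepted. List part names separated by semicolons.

dowel; rail; foot; runner; stretcher; top

1. dowel@(1, 2) [+y clear] — {dowel}
2. rail@(1, 1) [+x clear] — {dowel, rail}
3. foot@(1, 0) [-x clear] — {dowel, foot, rail}
4. runner@(0, 0) [-y clear] — {dowel, foot, rail, runner}
5. stretcher@(0, 1) [-x clear] — {dowel, foot, rail, runner, stretcher}
6. top@(1, 3) [-x clear] — {dowel, foot, rail, runner, stretcher, top}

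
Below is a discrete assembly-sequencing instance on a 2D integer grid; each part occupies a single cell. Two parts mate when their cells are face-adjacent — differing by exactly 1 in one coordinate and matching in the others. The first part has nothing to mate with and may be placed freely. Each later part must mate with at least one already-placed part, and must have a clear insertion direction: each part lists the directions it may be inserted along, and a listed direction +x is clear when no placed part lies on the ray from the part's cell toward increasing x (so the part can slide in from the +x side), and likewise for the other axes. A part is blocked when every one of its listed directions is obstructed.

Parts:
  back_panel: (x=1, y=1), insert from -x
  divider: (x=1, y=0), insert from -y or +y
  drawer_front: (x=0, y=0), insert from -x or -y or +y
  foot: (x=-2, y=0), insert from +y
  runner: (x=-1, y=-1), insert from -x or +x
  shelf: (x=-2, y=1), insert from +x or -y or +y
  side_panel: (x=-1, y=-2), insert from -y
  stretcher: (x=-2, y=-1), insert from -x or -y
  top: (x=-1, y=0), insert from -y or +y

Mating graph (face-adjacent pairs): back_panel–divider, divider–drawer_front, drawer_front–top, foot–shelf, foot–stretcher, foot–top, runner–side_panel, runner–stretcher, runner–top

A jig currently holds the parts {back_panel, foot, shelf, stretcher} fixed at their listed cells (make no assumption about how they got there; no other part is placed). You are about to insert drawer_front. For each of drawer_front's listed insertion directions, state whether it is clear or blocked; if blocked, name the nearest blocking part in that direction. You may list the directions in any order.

+y: clear; -x: blocked by foot; -y: clear

-x: nearest on ray is foot@(-2, 0) ⇒ blocked
-y: ray from drawer_front(0, 0) has no placed part ⇒ clear
+y: ray from drawer_front(0, 0) has no placed part ⇒ clear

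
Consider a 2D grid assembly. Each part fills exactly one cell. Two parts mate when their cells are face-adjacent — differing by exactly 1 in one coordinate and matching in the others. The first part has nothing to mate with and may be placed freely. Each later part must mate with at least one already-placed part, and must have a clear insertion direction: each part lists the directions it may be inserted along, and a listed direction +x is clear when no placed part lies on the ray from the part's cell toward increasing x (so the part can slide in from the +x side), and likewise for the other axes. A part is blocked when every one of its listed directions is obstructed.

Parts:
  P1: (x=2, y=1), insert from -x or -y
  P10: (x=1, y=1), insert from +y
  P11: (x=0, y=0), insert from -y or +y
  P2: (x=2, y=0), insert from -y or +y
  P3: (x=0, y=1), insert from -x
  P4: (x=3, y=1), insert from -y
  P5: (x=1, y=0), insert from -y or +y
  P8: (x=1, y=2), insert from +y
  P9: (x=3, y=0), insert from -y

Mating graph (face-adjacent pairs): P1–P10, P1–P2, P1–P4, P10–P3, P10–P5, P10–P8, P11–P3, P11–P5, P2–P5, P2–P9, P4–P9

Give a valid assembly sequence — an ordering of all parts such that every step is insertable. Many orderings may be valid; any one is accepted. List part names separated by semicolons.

P5; P10; P3; P8; P1; P4; P2; P11; P9

1. P5@(1, 0) [-y clear] — {P5}
2. P10@(1, 1) [+y clear] — {P10, P5}
3. P3@(0, 1) [-x clear] — {P10, P3, P5}
4. P8@(1, 2) [+y clear] — {P10, P3, P5, P8}
5. P1@(2, 1) [-y clear] — {P1, P10, P3, P5, P8}
6. P4@(3, 1) [-y clear] — {P1, P10, P3, P4, P5, P8}
7. P2@(2, 0) [-y clear] — {P1, P10, P2, P3, P4, P5, P8}
8. P11@(0, 0) [-y clear] — {P1, P10, P11, P2, P3, P4, P5, P8}
9. P9@(3, 0) [-y clear] — {P1, P10, P11, P2, P3, P4, P5, P8, P9}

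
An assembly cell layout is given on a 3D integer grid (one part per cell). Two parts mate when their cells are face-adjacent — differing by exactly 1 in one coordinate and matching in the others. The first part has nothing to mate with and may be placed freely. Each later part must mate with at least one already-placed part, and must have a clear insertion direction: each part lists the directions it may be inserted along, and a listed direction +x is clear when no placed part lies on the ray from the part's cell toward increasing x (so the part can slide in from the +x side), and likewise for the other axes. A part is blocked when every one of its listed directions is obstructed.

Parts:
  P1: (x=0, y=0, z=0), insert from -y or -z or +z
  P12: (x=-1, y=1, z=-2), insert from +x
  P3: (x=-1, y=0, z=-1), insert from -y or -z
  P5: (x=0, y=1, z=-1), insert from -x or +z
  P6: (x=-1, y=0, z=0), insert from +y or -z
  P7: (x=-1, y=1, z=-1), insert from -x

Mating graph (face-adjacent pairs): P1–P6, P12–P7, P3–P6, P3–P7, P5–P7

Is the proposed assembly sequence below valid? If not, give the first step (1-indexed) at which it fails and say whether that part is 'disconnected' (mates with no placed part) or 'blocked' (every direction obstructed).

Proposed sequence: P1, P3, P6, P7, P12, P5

Invalid at step 2 (disconnected)

1. P1@(0, 0, 0) [-y clear] — {P1}
2. P3@(-1, 0, -1) — no placed neighbour ⇒ disconnected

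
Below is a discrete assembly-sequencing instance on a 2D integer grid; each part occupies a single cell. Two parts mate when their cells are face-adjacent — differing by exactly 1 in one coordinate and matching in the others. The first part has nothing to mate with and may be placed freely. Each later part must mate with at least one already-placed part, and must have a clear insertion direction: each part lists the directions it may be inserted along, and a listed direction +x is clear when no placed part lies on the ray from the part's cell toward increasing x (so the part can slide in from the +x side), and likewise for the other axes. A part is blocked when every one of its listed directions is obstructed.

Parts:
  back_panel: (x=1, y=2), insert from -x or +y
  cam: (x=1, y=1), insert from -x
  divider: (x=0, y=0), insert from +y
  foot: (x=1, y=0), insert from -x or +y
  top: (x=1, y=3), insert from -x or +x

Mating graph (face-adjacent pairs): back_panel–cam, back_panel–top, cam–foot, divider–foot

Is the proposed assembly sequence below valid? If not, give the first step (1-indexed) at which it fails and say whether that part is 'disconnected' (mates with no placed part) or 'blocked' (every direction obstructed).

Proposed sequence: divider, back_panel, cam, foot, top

1. divider@(0, 0) [+y clear] — {divider}
2. back_panel@(1, 2) — no placed neighbour ⇒ disconnected

Invalid at step 2 (disconnected)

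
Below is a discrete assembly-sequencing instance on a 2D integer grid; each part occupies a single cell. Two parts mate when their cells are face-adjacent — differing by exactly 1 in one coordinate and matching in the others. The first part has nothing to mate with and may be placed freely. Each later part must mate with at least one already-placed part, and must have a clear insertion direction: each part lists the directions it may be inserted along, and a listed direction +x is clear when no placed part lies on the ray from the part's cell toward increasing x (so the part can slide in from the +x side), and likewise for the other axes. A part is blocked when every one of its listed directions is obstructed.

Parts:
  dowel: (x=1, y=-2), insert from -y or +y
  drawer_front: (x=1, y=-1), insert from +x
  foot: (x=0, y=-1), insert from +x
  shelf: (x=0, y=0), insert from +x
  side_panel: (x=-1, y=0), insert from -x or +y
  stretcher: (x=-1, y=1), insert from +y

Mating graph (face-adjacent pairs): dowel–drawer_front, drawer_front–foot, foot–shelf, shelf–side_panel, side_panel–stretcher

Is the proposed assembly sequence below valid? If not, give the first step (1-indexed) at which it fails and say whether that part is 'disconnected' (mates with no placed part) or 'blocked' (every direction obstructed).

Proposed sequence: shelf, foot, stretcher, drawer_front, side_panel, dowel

Invalid at step 3 (disconnected)

1. shelf@(0, 0) [+x clear] — {shelf}
2. foot@(0, -1) [+x clear] — {foot, shelf}
3. stretcher@(-1, 1) — no placed neighbour ⇒ disconnected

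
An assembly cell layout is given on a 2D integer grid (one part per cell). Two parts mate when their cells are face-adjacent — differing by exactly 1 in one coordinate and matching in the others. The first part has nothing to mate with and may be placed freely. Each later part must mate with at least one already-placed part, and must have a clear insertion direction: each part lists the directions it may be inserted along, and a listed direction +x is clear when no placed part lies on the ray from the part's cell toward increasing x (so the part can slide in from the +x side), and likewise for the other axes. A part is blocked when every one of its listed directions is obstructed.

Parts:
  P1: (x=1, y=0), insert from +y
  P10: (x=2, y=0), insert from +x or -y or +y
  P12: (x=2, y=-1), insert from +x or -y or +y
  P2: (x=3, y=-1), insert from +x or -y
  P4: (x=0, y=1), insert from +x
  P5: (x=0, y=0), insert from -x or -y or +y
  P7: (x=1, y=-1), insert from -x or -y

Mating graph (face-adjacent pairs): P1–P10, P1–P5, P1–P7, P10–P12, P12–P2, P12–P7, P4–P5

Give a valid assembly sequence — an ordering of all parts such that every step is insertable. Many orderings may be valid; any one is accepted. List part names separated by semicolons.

P2; P12; P10; P7; P1; P5; P4

1. P2@(3, -1) [+x clear] — {P2}
2. P12@(2, -1) [-y clear] — {P12, P2}
3. P10@(2, 0) [+x clear] — {P10, P12, P2}
4. P7@(1, -1) [-x clear] — {P10, P12, P2, P7}
5. P1@(1, 0) [+y clear] — {P1, P10, P12, P2, P7}
6. P5@(0, 0) [-x clear] — {P1, P10, P12, P2, P5, P7}
7. P4@(0, 1) [+x clear] — {P1, P10, P12, P2, P4, P5, P7}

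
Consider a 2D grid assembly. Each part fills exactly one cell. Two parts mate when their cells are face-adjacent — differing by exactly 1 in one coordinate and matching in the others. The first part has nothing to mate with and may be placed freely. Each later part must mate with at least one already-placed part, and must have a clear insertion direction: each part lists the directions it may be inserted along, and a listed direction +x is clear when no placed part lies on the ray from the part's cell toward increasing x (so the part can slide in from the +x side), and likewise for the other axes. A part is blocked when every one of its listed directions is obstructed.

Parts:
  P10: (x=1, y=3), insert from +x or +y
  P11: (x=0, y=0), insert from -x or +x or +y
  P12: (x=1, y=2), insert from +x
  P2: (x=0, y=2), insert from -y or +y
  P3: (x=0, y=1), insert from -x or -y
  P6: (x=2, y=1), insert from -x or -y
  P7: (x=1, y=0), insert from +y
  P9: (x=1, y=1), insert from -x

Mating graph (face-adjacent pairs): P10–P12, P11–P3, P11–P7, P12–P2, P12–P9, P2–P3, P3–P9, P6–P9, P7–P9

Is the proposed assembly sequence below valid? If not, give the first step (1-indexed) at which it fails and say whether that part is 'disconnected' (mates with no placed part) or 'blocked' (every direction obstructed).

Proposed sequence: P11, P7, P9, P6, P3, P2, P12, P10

1. P11@(0, 0) [-x clear] — {P11}
2. P7@(1, 0) [+y clear] — {P11, P7}
3. P9@(1, 1) [-x clear] — {P11, P7, P9}
4. P6@(2, 1) [-y clear] — {P11, P6, P7, P9}
5. P3@(0, 1) [-x clear] — {P11, P3, P6, P7, P9}
6. P2@(0, 2) [+y clear] — {P11, P2, P3, P6, P7, P9}
7. P12@(1, 2) [+x clear] — {P11, P12, P2, P3, P6, P7, P9}
8. P10@(1, 3) [+x clear] — {P10, P11, P12, P2, P3, P6, P7, P9}

Valid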